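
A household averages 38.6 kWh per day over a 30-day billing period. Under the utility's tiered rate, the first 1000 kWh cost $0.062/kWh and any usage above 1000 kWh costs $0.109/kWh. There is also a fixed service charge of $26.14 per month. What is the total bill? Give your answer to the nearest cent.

$105.36

Usage = 38.6 kWh/day × 30 days = 1158 kWh
First 1000 kWh × $0.062 = $62.00
Remaining 158 kWh × $0.109 = $17.22
Energy charge = $79.22; + service $26.14 = $105.36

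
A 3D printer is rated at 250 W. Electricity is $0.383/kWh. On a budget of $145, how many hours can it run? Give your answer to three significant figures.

Energy budget = $145 / $0.383 per kWh = 378.6 kWh = 378,590 Wh
Runtime = 378,590 Wh / 250 W = 1,514 h

1510 h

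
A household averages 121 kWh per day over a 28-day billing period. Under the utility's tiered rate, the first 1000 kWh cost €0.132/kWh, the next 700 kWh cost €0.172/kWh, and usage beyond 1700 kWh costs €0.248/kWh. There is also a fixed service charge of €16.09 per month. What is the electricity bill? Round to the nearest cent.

Usage = 121 kWh/day × 28 days = 3388 kWh
First 1000 kWh × €0.132 = €132.00
Next 700 kWh × €0.172 = €120.40
Remaining 1688 kWh × €0.248 = €418.62
Energy charge = €671.02; + service €16.09 = €687.11

€687.11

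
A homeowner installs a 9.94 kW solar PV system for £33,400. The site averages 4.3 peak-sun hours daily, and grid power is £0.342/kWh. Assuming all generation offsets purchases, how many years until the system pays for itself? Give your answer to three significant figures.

6.26 years

Daily generation = 9.94 kW × 4.3 h = 42.74 kWh
Annual generation = 42.74 × 365 = 15601 kWh
Annual savings = 15601 × £0.342 = £5,335.48
Payback = £33,400 / £5,335.48 = 6.26 years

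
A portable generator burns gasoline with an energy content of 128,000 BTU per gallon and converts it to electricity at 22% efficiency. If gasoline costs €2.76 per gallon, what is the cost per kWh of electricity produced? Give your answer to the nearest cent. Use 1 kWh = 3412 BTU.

€0.33

Electrical output per gallon = 128,000 BTU × 0.22 / 3412 BTU/kWh = 8.253 kWh
Cost per kWh = €2.76 / 8.253 kWh = €0.334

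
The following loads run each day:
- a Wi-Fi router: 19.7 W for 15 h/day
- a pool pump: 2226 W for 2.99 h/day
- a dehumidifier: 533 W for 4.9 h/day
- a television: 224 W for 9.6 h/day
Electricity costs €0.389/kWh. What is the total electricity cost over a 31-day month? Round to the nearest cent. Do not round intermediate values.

Wi-Fi router: 19.7 W × 15 h × 31 d = 9,160 Wh = 9.161 kWh
pool pump: 2226 W × 2.99 h × 31 d = 206,328 Wh = 206.3 kWh
dehumidifier: 533 W × 4.9 h × 31 d = 80,963 Wh = 80.96 kWh
television: 224 W × 9.6 h × 31 d = 66,662 Wh = 66.66 kWh
Total energy = 9.161 + 206.3 + 80.96 + 66.66 = 363.1 kWh
Cost = 363.1 kWh × €0.389 = €141.25

€141.25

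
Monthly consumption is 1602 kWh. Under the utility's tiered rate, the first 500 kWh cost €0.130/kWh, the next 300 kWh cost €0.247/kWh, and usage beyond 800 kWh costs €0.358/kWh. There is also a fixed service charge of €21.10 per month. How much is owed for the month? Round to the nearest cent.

First 500 kWh × €0.130 = €65.00
Next 300 kWh × €0.247 = €74.10
Remaining 802 kWh × €0.358 = €287.12
Energy charge = €426.22; + service €21.10 = €447.32

€447.32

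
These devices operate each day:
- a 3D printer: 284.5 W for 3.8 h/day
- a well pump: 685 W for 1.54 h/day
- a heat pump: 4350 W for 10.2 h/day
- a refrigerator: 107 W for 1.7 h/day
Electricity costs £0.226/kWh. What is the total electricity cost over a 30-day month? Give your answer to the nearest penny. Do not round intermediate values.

3D printer: 284.5 W × 3.8 h × 30 d = 32,433 Wh = 32.43 kWh
well pump: 685 W × 1.54 h × 30 d = 31,647 Wh = 31.65 kWh
heat pump: 4350 W × 10.2 h × 30 d = 1,331,100 Wh = 1,331 kWh
refrigerator: 107 W × 1.7 h × 30 d = 5,457 Wh = 5.457 kWh
Total energy = 32.43 + 31.65 + 1,331 + 5.457 = 1,401 kWh
Cost = 1,401 kWh × £0.226 = £316.54

£316.54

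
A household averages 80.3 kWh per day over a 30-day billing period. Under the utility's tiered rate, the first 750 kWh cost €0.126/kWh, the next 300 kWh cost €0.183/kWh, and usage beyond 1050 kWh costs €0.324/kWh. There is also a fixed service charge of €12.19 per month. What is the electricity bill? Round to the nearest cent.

€601.91

Usage = 80.3 kWh/day × 30 days = 2409 kWh
First 750 kWh × €0.126 = €94.50
Next 300 kWh × €0.183 = €54.90
Remaining 1359 kWh × €0.324 = €440.32
Energy charge = €589.72; + service €12.19 = €601.91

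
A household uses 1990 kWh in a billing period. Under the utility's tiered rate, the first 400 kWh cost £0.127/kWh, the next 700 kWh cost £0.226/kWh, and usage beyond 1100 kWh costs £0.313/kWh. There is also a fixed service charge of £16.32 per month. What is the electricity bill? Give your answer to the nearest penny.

First 400 kWh × £0.127 = £50.80
Next 700 kWh × £0.226 = £158.20
Remaining 890 kWh × £0.313 = £278.57
Energy charge = £487.57; + service £16.32 = £503.89

£503.89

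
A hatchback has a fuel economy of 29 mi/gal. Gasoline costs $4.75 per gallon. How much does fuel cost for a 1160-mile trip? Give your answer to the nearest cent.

$190.00

Fuel = 1160 mi / 29 mpg = 40 gal
Cost = 40 gal × $4.75/gal = $190.00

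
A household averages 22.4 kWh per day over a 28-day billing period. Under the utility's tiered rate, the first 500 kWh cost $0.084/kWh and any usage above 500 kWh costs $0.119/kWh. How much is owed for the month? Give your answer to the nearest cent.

Usage = 22.4 kWh/day × 28 days = 627.2 kWh
First 500 kWh × $0.084 = $42.00
Remaining 127.2 kWh × $0.119 = $15.14
Total = $57.14

$57.14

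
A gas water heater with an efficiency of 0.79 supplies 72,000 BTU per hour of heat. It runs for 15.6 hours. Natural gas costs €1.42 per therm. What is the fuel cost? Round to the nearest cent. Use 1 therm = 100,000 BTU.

Heat delivered = 72,000 BTU/h × 15.6 h = 1,123,200 BTU
Gas input = 1,123,200 / 0.79 = 1,421,772 BTU
= 1,421,772 / 100,000 = 14.22 therm
Cost = 14.22 × €1.42/therm = €20.19

€20.19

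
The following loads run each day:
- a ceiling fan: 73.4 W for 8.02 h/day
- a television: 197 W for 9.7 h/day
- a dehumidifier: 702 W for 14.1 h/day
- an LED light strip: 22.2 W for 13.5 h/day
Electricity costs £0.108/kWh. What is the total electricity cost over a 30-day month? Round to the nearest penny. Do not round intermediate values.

£41.14

ceiling fan: 73.4 W × 8.02 h × 30 d = 17,660 Wh = 17.66 kWh
television: 197 W × 9.7 h × 30 d = 57,327 Wh = 57.33 kWh
dehumidifier: 702 W × 14.1 h × 30 d = 296,946 Wh = 296.9 kWh
LED light strip: 22.2 W × 13.5 h × 30 d = 8,991 Wh = 8.991 kWh
Total energy = 17.66 + 57.33 + 296.9 + 8.991 = 380.9 kWh
Cost = 380.9 kWh × £0.108 = £41.14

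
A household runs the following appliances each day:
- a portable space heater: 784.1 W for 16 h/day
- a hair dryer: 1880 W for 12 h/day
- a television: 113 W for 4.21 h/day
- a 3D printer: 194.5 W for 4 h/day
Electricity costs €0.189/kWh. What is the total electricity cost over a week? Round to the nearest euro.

portable space heater: 784.1 W × 16 h × 7 d = 87,819 Wh = 87.82 kWh
hair dryer: 1880 W × 12 h × 7 d = 157,920 Wh = 157.9 kWh
television: 113 W × 4.21 h × 7 d = 3,330 Wh = 3.33 kWh
3D printer: 194.5 W × 4 h × 7 d = 5,446 Wh = 5.446 kWh
Total energy = 87.82 + 157.9 + 3.33 + 5.446 = 254.5 kWh
Cost = 254.5 kWh × €0.189 = €48.10 ≈ €48

€48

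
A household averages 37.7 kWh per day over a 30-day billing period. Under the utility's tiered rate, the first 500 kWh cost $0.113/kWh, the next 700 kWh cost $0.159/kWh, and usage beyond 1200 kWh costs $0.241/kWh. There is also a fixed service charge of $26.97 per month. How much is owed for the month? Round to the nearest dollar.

Usage = 37.7 kWh/day × 30 days = 1131 kWh
First 500 kWh × $0.113 = $56.50
Next 631 kWh × $0.159 = $100.33
Remaining tier: 0 kWh (not reached)
Energy charge = $156.83; + service $26.97 = $183.80 ≈ $184

$184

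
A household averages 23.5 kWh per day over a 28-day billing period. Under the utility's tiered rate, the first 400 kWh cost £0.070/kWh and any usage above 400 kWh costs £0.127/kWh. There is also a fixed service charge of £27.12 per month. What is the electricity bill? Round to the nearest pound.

£88

Usage = 23.5 kWh/day × 28 days = 658 kWh
First 400 kWh × £0.070 = £28.00
Remaining 258 kWh × £0.127 = £32.77
Energy charge = £60.77; + service £27.12 = £87.89 ≈ £88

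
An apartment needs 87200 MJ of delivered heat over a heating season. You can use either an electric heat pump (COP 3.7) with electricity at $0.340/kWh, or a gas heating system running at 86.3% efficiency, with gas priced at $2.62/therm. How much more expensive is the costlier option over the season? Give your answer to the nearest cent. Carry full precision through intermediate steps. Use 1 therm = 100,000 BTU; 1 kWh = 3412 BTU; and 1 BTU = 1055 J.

Heat load = 87200 MJ = 87,200,000,000 J / 1055 = 82,654,028 BTU
Gas: input = 82,654,028 / 0.863 = 95,775,236 BTU = 957.8 therm → 957.8 × $2.62 = $2,509.31
Heat pump: 82,654,028 BTU / 3412 = 24,220 kWh heat; / 3.7 = 6,547 kWh in → × $0.340 = $2,226.04
Difference = |$2,509.31 − $2,226.04| = $283.28

$283.28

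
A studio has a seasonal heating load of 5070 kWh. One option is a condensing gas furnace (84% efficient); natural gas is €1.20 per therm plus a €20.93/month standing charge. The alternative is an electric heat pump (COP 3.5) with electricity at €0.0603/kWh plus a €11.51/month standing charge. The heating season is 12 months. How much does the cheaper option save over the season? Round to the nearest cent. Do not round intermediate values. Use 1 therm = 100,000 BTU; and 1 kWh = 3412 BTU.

Heat load = 5070 kWh × 3412 = 17,298,840 BTU
Gas: input = 17,298,840 / 0.84 = 20,593,857 BTU = 205.9 therm → 205.9 × €1.20 = €247.13; + 12 × €20.93 standing = €498.29
Heat pump: 17,298,840 BTU / 3412 = 5,070 kWh heat; / 3.5 = 1,449 kWh in → × €0.0603 = €87.35; + 12 × €11.51 standing = €225.47
Difference = |€498.29 − €225.47| = €272.82

€272.82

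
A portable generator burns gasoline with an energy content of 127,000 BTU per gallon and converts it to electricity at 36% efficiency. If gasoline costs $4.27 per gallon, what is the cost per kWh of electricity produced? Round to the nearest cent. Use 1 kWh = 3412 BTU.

Electrical output per gallon = 127,000 BTU × 0.36 / 3412 BTU/kWh = 13.4 kWh
Cost per kWh = $4.27 / 13.4 kWh = $0.319

$0.32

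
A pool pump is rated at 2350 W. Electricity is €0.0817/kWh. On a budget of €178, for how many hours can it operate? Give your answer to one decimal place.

927.1 h

Energy budget = €178 / €0.0817 per kWh = 2,179 kWh = 2,178,703 Wh
Runtime = 2,178,703 Wh / 2350 W = 927.1 h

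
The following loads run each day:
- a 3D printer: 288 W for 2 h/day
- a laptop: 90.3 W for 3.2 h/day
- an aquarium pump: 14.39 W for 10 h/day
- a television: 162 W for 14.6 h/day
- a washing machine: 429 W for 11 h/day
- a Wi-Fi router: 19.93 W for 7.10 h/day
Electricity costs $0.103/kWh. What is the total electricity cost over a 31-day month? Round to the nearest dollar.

3D printer: 288 W × 2 h × 31 d = 17,856 Wh = 17.86 kWh
laptop: 90.3 W × 3.2 h × 31 d = 8,958 Wh = 8.958 kWh
aquarium pump: 14.39 W × 10 h × 31 d = 4,461 Wh = 4.461 kWh
television: 162 W × 14.6 h × 31 d = 73,321 Wh = 73.32 kWh
washing machine: 429 W × 11 h × 31 d = 146,289 Wh = 146.3 kWh
Wi-Fi router: 19.93 W × 7.10 h × 31 d = 4,387 Wh = 4.387 kWh
Total energy = 17.86 + 8.958 + 4.461 + 73.32 + 146.3 + 4.387 = 255.3 kWh
Cost = 255.3 kWh × $0.103 = $26.29 ≈ $26

$26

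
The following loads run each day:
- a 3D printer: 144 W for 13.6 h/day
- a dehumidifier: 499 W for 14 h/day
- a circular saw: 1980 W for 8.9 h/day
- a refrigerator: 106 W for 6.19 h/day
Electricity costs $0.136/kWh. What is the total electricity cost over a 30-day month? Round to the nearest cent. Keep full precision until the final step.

$111.07

3D printer: 144 W × 13.6 h × 30 d = 58,752 Wh = 58.75 kWh
dehumidifier: 499 W × 14 h × 30 d = 209,580 Wh = 209.6 kWh
circular saw: 1980 W × 8.9 h × 30 d = 528,660 Wh = 528.7 kWh
refrigerator: 106 W × 6.19 h × 30 d = 19,684 Wh = 19.68 kWh
Total energy = 58.75 + 209.6 + 528.7 + 19.68 = 816.7 kWh
Cost = 816.7 kWh × $0.136 = $111.07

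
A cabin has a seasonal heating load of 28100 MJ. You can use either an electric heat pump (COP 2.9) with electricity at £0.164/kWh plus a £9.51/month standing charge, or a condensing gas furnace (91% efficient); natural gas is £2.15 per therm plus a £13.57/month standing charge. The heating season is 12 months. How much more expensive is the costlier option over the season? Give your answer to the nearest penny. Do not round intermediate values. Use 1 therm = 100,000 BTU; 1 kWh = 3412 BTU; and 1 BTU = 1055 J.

£236.55

Heat load = 28100 MJ = 28,100,000,000 J / 1055 = 26,635,071 BTU
Gas: input = 26,635,071 / 0.91 = 29,269,309 BTU = 292.7 therm → 292.7 × £2.15 = £629.29; + 12 × £13.57 standing = £792.13
Heat pump: 26,635,071 BTU / 3412 = 7,806 kWh heat; / 2.9 = 2,692 kWh in → × £0.164 = £441.46; + 12 × £9.51 standing = £555.58
Difference = |£792.13 − £555.58| = £236.55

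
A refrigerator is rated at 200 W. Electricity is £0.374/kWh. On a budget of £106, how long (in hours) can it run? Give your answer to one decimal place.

Energy budget = £106 / £0.374 per kWh = 283.4 kWh = 283,422 Wh
Runtime = 283,422 Wh / 200 W = 1,417 h

1417.1 h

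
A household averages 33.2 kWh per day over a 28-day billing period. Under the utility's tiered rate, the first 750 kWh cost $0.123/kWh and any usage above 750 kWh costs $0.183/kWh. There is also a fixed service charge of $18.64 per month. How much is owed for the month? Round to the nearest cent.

$143.76

Usage = 33.2 kWh/day × 28 days = 929.6 kWh
First 750 kWh × $0.123 = $92.25
Remaining 179.6 kWh × $0.183 = $32.87
Energy charge = $125.12; + service $18.64 = $143.76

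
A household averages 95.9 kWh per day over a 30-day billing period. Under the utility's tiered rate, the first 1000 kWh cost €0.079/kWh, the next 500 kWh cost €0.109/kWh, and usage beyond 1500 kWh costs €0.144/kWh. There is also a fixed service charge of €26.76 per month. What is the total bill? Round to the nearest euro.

€359

Usage = 95.9 kWh/day × 30 days = 2877 kWh
First 1000 kWh × €0.079 = €79.00
Next 500 kWh × €0.109 = €54.50
Remaining 1377 kWh × €0.144 = €198.29
Energy charge = €331.79; + service €26.76 = €358.55 ≈ €359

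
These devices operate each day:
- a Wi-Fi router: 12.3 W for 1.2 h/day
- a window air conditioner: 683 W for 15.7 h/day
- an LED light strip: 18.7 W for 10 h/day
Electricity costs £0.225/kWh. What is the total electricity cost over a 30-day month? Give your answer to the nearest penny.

£73.74

Wi-Fi router: 12.3 W × 1.2 h × 30 d = 443 Wh = 0.4428 kWh
window air conditioner: 683 W × 15.7 h × 30 d = 321,693 Wh = 321.7 kWh
LED light strip: 18.7 W × 10 h × 30 d = 5,610 Wh = 5.61 kWh
Total energy = 0.4428 + 321.7 + 5.61 = 327.7 kWh
Cost = 327.7 kWh × £0.225 = £73.74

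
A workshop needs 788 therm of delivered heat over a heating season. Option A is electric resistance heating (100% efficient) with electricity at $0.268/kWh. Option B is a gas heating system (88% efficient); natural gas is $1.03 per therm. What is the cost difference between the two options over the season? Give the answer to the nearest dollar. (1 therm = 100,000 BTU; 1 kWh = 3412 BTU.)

$5267

Heat load = 788 therm × 100,000 = 78,800,000 BTU
Gas: input = 78,800,000 / 0.88 = 89,545,455 BTU = 895.5 therm → 895.5 × $1.03 = $922.32
Electric: 78,800,000 BTU / 3412 = 23,090 kWh → × $0.268 = $6,189.45
Difference = |$922.32 − $6,189.45| = $5,267.13 ≈ $5267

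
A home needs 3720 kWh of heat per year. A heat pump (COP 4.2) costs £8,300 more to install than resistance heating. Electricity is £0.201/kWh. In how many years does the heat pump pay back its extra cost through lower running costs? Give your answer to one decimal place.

14.6 years

Resistance: 3720 kWh × £0.201 = £747.72/yr
Heat pump: 3720 / 4.2 = 885.7 kWh in → × £0.201 = £178.03/yr
Annual savings = £569.69
Payback = £8,300 / £569.69 = 14.6 years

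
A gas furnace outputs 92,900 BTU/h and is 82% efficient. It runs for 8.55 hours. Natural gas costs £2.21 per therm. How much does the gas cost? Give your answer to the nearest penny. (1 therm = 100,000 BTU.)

£21.41

Heat delivered = 92,900 BTU/h × 8.55 h = 794,295 BTU
Gas input = 794,295 / 0.82 = 968,652 BTU
= 968,652 / 100,000 = 9.687 therm
Cost = 9.687 × £2.21/therm = £21.41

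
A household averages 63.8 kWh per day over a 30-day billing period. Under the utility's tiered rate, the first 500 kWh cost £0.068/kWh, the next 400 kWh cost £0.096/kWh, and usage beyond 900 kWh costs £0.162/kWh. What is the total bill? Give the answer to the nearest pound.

£237

Usage = 63.8 kWh/day × 30 days = 1914 kWh
First 500 kWh × £0.068 = £34.00
Next 400 kWh × £0.096 = £38.40
Remaining 1014 kWh × £0.162 = £164.27
Total = £236.67 ≈ £237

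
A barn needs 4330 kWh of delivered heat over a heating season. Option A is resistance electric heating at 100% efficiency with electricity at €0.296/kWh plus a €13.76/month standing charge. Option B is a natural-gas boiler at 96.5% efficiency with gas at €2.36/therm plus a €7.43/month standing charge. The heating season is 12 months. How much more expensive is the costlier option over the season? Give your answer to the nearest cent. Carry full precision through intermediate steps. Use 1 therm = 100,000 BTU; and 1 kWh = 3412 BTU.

Heat load = 4330 kWh × 3412 = 14,773,960 BTU
Gas: input = 14,773,960 / 0.965 = 15,309,803 BTU = 153.1 therm → 153.1 × €2.36 = €361.31; + 12 × €7.43 standing = €450.47
Electric: 14,773,960 BTU / 3412 = 4,330 kWh → × €0.296 = €1,281.68; + 12 × €13.76 standing = €1,446.80
Difference = |€450.47 − €1,446.80| = €996.33

€996.33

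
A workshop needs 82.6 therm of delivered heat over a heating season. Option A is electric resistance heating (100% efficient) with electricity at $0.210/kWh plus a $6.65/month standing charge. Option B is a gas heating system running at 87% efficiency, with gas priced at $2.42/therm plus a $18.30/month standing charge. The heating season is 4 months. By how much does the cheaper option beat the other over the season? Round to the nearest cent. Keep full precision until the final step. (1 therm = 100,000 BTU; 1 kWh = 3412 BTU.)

Heat load = 82.6 therm × 100,000 = 8,260,000 BTU
Gas: input = 8,260,000 / 0.870 = 9,494,253 BTU = 94.94 therm → 94.94 × $2.42 = $229.76; + 4 × $18.30 standing = $302.96
Electric: 8,260,000 BTU / 3412 = 2,421 kWh → × $0.210 = $508.38; + 4 × $6.65 standing = $534.98
Difference = |$302.96 − $534.98| = $232.02

$232.02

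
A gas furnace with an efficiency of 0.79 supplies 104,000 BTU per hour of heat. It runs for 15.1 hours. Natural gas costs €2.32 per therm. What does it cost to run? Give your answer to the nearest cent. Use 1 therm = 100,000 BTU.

€46.12

Heat delivered = 104,000 BTU/h × 15.1 h = 1,570,400 BTU
Gas input = 1,570,400 / 0.79 = 1,987,848 BTU
= 1,987,848 / 100,000 = 19.88 therm
Cost = 19.88 × €2.32/therm = €46.12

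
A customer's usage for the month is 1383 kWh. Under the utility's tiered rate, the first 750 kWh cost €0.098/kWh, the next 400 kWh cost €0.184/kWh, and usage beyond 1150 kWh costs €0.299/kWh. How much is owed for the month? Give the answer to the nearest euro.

First 750 kWh × €0.098 = €73.50
Next 400 kWh × €0.184 = €73.60
Remaining 233 kWh × €0.299 = €69.67
Total = €216.77 ≈ €217

€217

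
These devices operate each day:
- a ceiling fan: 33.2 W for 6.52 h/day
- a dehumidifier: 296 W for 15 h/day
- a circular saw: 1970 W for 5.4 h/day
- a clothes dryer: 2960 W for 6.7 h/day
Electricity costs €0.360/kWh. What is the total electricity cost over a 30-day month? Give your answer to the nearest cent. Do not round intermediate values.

ceiling fan: 33.2 W × 6.52 h × 30 d = 6,494 Wh = 6.494 kWh
dehumidifier: 296 W × 15 h × 30 d = 133,200 Wh = 133.2 kWh
circular saw: 1970 W × 5.4 h × 30 d = 319,140 Wh = 319.1 kWh
clothes dryer: 2960 W × 6.7 h × 30 d = 594,960 Wh = 595 kWh
Total energy = 6.494 + 133.2 + 319.1 + 595 = 1,054 kWh
Cost = 1,054 kWh × €0.360 = €379.37

€379.37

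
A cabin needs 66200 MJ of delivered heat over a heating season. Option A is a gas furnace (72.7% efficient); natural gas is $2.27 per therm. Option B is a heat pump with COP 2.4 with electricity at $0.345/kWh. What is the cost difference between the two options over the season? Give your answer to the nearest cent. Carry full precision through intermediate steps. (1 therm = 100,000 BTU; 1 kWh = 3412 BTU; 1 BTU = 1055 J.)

Heat load = 66200 MJ = 66,200,000,000 J / 1055 = 62,748,815 BTU
Gas: input = 62,748,815 / 0.727 = 86,311,988 BTU = 863.1 therm → 863.1 × $2.27 = $1,959.28
Heat pump: 62,748,815 BTU / 3412 = 18,390 kWh heat; / 2.4 = 7,663 kWh in → × $0.345 = $2,643.65
Difference = |$1,959.28 − $2,643.65| = $684.37

$684.37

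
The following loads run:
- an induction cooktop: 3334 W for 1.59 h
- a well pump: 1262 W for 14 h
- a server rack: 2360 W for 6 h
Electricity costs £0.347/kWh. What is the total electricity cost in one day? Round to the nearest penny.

£12.88

induction cooktop: 3334 W × 1.59 h = 5,301 Wh = 5.301 kWh
well pump: 1262 W × 14 h = 17,668 Wh = 17.67 kWh
server rack: 2360 W × 6 h = 14,160 Wh = 14.16 kWh
Total energy = 5.301 + 17.67 + 14.16 = 37.13 kWh
Cost = 37.13 kWh × £0.347 = £12.88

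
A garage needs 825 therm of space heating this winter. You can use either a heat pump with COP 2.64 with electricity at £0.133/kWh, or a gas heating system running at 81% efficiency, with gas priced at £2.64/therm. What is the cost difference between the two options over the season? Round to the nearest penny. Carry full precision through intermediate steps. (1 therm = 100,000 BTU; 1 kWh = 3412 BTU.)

£1470.76

Heat load = 825 therm × 100,000 = 82,500,000 BTU
Gas: input = 82,500,000 / 0.81 = 101,851,852 BTU = 1,019 therm → 1,019 × £2.64 = £2,688.89
Heat pump: 82,500,000 BTU / 3412 = 24,180 kWh heat; / 2.64 = 9,159 kWh in → × £0.133 = £1,218.13
Difference = |£2,688.89 − £1,218.13| = £1,470.76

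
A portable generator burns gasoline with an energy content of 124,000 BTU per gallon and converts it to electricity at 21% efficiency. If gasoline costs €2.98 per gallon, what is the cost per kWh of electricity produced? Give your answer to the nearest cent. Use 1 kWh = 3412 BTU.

€0.39

Electrical output per gallon = 124,000 BTU × 0.21 / 3412 BTU/kWh = 7.632 kWh
Cost per kWh = €2.98 / 7.632 kWh = €0.390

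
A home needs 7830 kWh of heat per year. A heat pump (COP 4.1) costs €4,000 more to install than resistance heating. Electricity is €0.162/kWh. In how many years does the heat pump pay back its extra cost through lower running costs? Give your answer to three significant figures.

Resistance: 7830 kWh × €0.162 = €1,268.46/yr
Heat pump: 7830 / 4.1 = 1910 kWh in → × €0.162 = €309.38/yr
Annual savings = €959.08
Payback = €4,000 / €959.08 = 4.17 years

4.17 years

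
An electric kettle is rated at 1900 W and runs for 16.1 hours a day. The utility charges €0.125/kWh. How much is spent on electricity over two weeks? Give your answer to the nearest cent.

Energy = 1900 W × 16.1 h/day × 14 days = 428,260 Wh = 428.3 kWh
Cost = 428.3 kWh × €0.125/kWh = €53.53

€53.53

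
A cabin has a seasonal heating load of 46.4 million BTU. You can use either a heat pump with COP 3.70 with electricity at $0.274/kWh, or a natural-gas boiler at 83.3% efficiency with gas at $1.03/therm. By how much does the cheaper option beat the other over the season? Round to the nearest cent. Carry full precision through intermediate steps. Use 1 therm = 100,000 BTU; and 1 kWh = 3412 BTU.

$433.33

Heat load = 46.4 × 10⁶ BTU = 46,400,000 BTU
Gas: input = 46,400,000 / 0.833 = 55,702,281 BTU = 557 therm → 557 × $1.03 = $573.73
Heat pump: 46,400,000 BTU / 3412 = 13,600 kWh heat; / 3.70 = 3,675 kWh in → × $0.274 = $1,007.07
Difference = |$573.73 − $1,007.07| = $433.33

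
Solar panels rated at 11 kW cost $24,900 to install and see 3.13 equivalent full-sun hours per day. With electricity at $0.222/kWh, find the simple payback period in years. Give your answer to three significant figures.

Daily generation = 11 kW × 3.13 h = 34.43 kWh
Annual generation = 34.43 × 365 = 12567 kWh
Annual savings = 12567 × $0.222 = $2,789.86
Payback = $24,900 / $2,789.86 = 8.93 years

8.93 years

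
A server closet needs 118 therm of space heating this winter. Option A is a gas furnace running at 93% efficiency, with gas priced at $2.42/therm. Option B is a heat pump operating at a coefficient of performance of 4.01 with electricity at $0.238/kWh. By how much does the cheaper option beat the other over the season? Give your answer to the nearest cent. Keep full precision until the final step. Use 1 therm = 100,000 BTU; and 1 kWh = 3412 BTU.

Heat load = 118 therm × 100,000 = 11,800,000 BTU
Gas: input = 11,800,000 / 0.93 = 12,688,172 BTU = 126.9 therm → 126.9 × $2.42 = $307.05
Heat pump: 11,800,000 BTU / 3412 = 3,458 kWh heat; / 4.01 = 862.4 kWh in → × $0.238 = $205.26
Difference = |$307.05 − $205.26| = $101.79

$101.79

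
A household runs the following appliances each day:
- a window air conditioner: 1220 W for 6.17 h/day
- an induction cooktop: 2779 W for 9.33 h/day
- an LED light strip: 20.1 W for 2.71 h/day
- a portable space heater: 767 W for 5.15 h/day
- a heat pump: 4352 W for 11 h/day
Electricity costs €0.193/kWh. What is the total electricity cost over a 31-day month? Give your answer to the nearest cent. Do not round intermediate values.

window air conditioner: 1220 W × 6.17 h × 31 d = 233,349 Wh = 233.3 kWh
induction cooktop: 2779 W × 9.33 h × 31 d = 803,770 Wh = 803.8 kWh
LED light strip: 20.1 W × 2.71 h × 31 d = 1,689 Wh = 1.689 kWh
portable space heater: 767 W × 5.15 h × 31 d = 122,452 Wh = 122.5 kWh
heat pump: 4352 W × 11 h × 31 d = 1,484,032 Wh = 1,484 kWh
Total energy = 233.3 + 803.8 + 1.689 + 122.5 + 1,484 = 2,645 kWh
Cost = 2,645 kWh × €0.193 = €510.54

€510.54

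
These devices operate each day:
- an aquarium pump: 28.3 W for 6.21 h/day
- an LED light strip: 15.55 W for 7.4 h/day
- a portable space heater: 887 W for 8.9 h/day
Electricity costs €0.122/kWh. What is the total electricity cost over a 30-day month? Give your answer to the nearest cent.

aquarium pump: 28.3 W × 6.21 h × 30 d = 5,272 Wh = 5.272 kWh
LED light strip: 15.55 W × 7.4 h × 30 d = 3,452 Wh = 3.452 kWh
portable space heater: 887 W × 8.9 h × 30 d = 236,829 Wh = 236.8 kWh
Total energy = 5.272 + 3.452 + 236.8 = 245.6 kWh
Cost = 245.6 kWh × €0.122 = €29.96

€29.96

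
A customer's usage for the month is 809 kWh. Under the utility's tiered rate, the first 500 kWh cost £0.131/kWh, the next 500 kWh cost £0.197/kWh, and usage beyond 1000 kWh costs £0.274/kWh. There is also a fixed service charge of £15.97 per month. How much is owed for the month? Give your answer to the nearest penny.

First 500 kWh × £0.131 = £65.50
Next 309 kWh × £0.197 = £60.87
Remaining tier: 0 kWh (not reached)
Energy charge = £126.37; + service £15.97 = £142.34

£142.34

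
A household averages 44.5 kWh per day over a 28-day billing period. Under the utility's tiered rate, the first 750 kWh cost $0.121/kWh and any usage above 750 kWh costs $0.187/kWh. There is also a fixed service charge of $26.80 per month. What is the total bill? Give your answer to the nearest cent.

Usage = 44.5 kWh/day × 28 days = 1246 kWh
First 750 kWh × $0.121 = $90.75
Remaining 496 kWh × $0.187 = $92.75
Energy charge = $183.50; + service $26.80 = $210.30

$210.30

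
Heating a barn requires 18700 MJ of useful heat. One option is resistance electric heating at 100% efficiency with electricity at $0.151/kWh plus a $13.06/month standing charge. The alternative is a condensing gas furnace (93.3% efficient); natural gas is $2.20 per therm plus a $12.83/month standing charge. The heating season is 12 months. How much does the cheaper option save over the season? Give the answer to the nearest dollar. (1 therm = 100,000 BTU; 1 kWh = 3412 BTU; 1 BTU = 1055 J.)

Heat load = 18700 MJ = 18,700,000,000 J / 1055 = 17,725,118 BTU
Gas: input = 17,725,118 / 0.933 = 18,997,983 BTU = 190 therm → 190 × $2.20 = $417.96; + 12 × $12.83 standing = $571.92
Electric: 17,725,118 BTU / 3412 = 5,195 kWh → × $0.151 = $784.44; + 12 × $13.06 standing = $941.16
Difference = |$571.92 − $941.16| = $369.24 ≈ $369

$369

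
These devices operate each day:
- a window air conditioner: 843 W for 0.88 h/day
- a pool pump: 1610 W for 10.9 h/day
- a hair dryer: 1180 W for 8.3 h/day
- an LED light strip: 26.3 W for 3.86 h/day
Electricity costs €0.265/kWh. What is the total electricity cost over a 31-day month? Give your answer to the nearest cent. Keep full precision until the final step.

€231.55

window air conditioner: 843 W × 0.88 h × 31 d = 22,997 Wh = 23 kWh
pool pump: 1610 W × 10.9 h × 31 d = 544,019 Wh = 544 kWh
hair dryer: 1180 W × 8.3 h × 31 d = 303,614 Wh = 303.6 kWh
LED light strip: 26.3 W × 3.86 h × 31 d = 3,147 Wh = 3.147 kWh
Total energy = 23 + 544 + 303.6 + 3.147 = 873.8 kWh
Cost = 873.8 kWh × €0.265 = €231.55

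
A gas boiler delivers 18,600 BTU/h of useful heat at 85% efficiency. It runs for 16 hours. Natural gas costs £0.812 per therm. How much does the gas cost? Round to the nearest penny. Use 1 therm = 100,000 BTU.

£2.84

Heat delivered = 18,600 BTU/h × 16 h = 297,600 BTU
Gas input = 297,600 / 0.85 = 350,118 BTU
= 350,118 / 100,000 = 3.501 therm
Cost = 3.501 × £0.812/therm = £2.84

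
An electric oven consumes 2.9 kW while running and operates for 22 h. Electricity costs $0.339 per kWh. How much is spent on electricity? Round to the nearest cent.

Energy = 2900 W × 22 h = 63,800 Wh = 63.8 kWh
Cost = 63.8 kWh × $0.339/kWh = $21.63

$21.63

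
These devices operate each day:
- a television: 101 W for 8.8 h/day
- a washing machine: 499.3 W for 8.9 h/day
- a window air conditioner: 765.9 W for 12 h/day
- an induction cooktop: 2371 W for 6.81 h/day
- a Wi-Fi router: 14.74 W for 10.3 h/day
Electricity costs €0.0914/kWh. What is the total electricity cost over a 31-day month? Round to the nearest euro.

€87

television: 101 W × 8.8 h × 31 d = 27,553 Wh = 27.55 kWh
washing machine: 499.3 W × 8.9 h × 31 d = 137,757 Wh = 137.8 kWh
window air conditioner: 765.9 W × 12 h × 31 d = 284,915 Wh = 284.9 kWh
induction cooktop: 2371 W × 6.81 h × 31 d = 500,542 Wh = 500.5 kWh
Wi-Fi router: 14.74 W × 10.3 h × 31 d = 4,706 Wh = 4.706 kWh
Total energy = 27.55 + 137.8 + 284.9 + 500.5 + 4.706 = 955.5 kWh
Cost = 955.5 kWh × €0.0914 = €87.33 ≈ €87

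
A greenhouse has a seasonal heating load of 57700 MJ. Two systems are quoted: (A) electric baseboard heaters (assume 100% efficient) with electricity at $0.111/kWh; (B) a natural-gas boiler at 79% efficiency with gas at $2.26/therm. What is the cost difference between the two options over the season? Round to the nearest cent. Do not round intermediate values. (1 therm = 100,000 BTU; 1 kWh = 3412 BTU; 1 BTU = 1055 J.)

Heat load = 57700 MJ = 57,700,000,000 J / 1055 = 54,691,943 BTU
Gas: input = 54,691,943 / 0.79 = 69,230,308 BTU = 692.3 therm → 692.3 × $2.26 = $1,564.60
Electric: 54,691,943 BTU / 3412 = 16,030 kWh → × $0.111 = $1,779.25
Difference = |$1,564.60 − $1,779.25| = $214.65

$214.65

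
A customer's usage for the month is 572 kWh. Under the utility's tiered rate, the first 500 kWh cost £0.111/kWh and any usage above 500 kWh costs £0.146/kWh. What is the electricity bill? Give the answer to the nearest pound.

£66

First 500 kWh × £0.111 = £55.50
Remaining 72 kWh × £0.146 = £10.51
Total = £66.01 ≈ £66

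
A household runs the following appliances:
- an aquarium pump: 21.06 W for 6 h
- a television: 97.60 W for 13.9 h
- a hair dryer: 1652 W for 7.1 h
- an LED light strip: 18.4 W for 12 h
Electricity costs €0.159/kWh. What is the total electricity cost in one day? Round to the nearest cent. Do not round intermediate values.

aquarium pump: 21.06 W × 6 h = 126 Wh = 0.1264 kWh
television: 97.60 W × 13.9 h = 1,357 Wh = 1.357 kWh
hair dryer: 1652 W × 7.1 h = 11,729 Wh = 11.73 kWh
LED light strip: 18.4 W × 12 h = 221 Wh = 0.2208 kWh
Total energy = 0.1264 + 1.357 + 11.73 + 0.2208 = 13.43 kWh
Cost = 13.43 kWh × €0.159 = €2.14

€2.14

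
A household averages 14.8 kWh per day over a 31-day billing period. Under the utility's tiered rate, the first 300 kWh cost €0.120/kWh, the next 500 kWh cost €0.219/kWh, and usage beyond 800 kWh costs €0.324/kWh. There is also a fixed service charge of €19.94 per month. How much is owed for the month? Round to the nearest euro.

Usage = 14.8 kWh/day × 31 days = 458.8 kWh
First 300 kWh × €0.120 = €36.00
Next 158.8 kWh × €0.219 = €34.78
Remaining tier: 0 kWh (not reached)
Energy charge = €70.78; + service €19.94 = €90.72 ≈ €91

€91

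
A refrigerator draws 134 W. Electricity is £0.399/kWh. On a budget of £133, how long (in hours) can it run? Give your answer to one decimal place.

Energy budget = £133 / £0.399 per kWh = 333.3 kWh = 333,333 Wh
Runtime = 333,333 Wh / 134 W = 2,488 h

2487.6 h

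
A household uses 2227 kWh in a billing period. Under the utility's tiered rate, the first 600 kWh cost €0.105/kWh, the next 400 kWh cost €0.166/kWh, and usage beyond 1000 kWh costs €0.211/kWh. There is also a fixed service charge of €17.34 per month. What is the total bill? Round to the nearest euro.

First 600 kWh × €0.105 = €63.00
Next 400 kWh × €0.166 = €66.40
Remaining 1227 kWh × €0.211 = €258.90
Energy charge = €388.30; + service €17.34 = €405.64 ≈ €406

€406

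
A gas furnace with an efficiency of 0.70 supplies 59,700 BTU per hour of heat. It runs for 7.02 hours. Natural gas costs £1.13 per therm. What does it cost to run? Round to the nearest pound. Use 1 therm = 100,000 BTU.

£7

Heat delivered = 59,700 BTU/h × 7.02 h = 419,094 BTU
Gas input = 419,094 / 0.70 = 598,706 BTU
= 598,706 / 100,000 = 5.987 therm
Cost = 5.987 × £1.13/therm = £6.77 ≈ £7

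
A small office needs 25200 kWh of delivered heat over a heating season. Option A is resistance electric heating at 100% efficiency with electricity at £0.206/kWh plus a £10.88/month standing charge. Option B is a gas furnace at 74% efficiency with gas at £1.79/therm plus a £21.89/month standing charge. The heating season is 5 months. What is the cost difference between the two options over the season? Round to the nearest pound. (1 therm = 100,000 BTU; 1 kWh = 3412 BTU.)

Heat load = 25200 kWh × 3412 = 85,982,400 BTU
Gas: input = 85,982,400 / 0.74 = 116,192,432 BTU = 1,162 therm → 1,162 × £1.79 = £2,079.84; + 5 × £21.89 standing = £2,189.29
Electric: 85,982,400 BTU / 3412 = 25,200 kWh → × £0.206 = £5,191.20; + 5 × £10.88 standing = £5,245.60
Difference = |£2,189.29 − £5,245.60| = £3,056.31 ≈ £3056

£3056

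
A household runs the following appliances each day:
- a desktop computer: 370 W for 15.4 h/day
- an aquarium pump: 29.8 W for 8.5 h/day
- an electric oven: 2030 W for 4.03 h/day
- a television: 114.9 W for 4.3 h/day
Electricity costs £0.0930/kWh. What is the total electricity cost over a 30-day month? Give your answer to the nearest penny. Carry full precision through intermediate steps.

£40.81

desktop computer: 370 W × 15.4 h × 30 d = 170,940 Wh = 170.9 kWh
aquarium pump: 29.8 W × 8.5 h × 30 d = 7,599 Wh = 7.599 kWh
electric oven: 2030 W × 4.03 h × 30 d = 245,427 Wh = 245.4 kWh
television: 114.9 W × 4.3 h × 30 d = 14,822 Wh = 14.82 kWh
Total energy = 170.9 + 7.599 + 245.4 + 14.82 = 438.8 kWh
Cost = 438.8 kWh × £0.0930 = £40.81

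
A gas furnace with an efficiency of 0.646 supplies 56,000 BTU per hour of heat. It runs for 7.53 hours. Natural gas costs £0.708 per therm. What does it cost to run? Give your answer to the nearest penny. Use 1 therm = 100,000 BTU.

Heat delivered = 56,000 BTU/h × 7.53 h = 421,680 BTU
Gas input = 421,680 / 0.646 = 652,755 BTU
= 652,755 / 100,000 = 6.528 therm
Cost = 6.528 × £0.708/therm = £4.62

£4.62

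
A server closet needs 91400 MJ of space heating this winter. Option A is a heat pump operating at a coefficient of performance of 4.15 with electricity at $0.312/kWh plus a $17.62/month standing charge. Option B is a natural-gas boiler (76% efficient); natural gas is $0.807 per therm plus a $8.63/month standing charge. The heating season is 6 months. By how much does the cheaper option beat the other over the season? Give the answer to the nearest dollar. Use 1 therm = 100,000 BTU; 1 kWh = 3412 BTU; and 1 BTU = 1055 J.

$1043

Heat load = 91400 MJ = 91,400,000,000 J / 1055 = 86,635,071 BTU
Gas: input = 86,635,071 / 0.76 = 113,993,515 BTU = 1,140 therm → 1,140 × $0.807 = $919.93; + 6 × $8.63 standing = $971.71
Heat pump: 86,635,071 BTU / 3412 = 25,390 kWh heat; / 4.15 = 6,118 kWh in → × $0.312 = $1,908.94; + 6 × $17.62 standing = $2,014.66
Difference = |$971.71 − $2,014.66| = $1,042.95 ≈ $1043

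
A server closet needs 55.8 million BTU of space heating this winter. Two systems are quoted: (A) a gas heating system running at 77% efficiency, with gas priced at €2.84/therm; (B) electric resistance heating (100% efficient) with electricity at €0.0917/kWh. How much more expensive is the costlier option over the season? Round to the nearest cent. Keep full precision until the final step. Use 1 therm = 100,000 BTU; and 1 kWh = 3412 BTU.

Heat load = 55.8 × 10⁶ BTU = 55,800,000 BTU
Gas: input = 55,800,000 / 0.77 = 72,467,532 BTU = 724.7 therm → 724.7 × €2.84 = €2,058.08
Electric: 55,800,000 BTU / 3412 = 16,350 kWh → × €0.0917 = €1,499.67
Difference = |€2,058.08 − €1,499.67| = €558.41

€558.41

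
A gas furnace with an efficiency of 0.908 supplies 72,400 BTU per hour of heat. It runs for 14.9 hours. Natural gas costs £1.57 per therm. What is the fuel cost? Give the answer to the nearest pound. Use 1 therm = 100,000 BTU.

Heat delivered = 72,400 BTU/h × 14.9 h = 1,078,760 BTU
Gas input = 1,078,760 / 0.908 = 1,188,062 BTU
= 1,188,062 / 100,000 = 11.88 therm
Cost = 11.88 × £1.57/therm = £18.65 ≈ £19

£19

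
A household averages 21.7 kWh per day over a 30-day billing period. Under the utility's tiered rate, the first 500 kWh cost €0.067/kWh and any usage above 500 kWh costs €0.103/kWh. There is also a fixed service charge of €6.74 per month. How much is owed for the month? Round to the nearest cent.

Usage = 21.7 kWh/day × 30 days = 651 kWh
First 500 kWh × €0.067 = €33.50
Remaining 151 kWh × €0.103 = €15.55
Energy charge = €49.05; + service €6.74 = €55.79

€55.79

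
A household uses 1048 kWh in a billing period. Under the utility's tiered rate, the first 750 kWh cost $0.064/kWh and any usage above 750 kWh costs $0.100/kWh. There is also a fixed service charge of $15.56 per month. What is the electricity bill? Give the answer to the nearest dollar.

First 750 kWh × $0.064 = $48.00
Remaining 298 kWh × $0.100 = $29.80
Energy charge = $77.80; + service $15.56 = $93.36 ≈ $93

$93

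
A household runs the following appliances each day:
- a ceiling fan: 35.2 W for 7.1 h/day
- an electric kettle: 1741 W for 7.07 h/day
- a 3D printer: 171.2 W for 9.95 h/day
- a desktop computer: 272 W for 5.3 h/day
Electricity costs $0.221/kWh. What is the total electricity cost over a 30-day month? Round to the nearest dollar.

$104

ceiling fan: 35.2 W × 7.1 h × 30 d = 7,498 Wh = 7.498 kWh
electric kettle: 1741 W × 7.07 h × 30 d = 369,266 Wh = 369.3 kWh
3D printer: 171.2 W × 9.95 h × 30 d = 51,103 Wh = 51.1 kWh
desktop computer: 272 W × 5.3 h × 30 d = 43,248 Wh = 43.25 kWh
Total energy = 7.498 + 369.3 + 51.1 + 43.25 = 471.1 kWh
Cost = 471.1 kWh × $0.221 = $104.12 ≈ $104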